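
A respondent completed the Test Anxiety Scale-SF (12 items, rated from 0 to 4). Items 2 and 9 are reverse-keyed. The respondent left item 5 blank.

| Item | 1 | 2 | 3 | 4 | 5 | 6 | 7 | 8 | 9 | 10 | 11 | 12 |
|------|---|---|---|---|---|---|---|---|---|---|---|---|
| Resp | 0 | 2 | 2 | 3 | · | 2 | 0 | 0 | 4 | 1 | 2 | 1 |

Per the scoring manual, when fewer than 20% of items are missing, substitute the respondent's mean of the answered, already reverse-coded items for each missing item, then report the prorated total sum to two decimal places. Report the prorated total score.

14.18

Reverse-coded (reversed = (0+4) − raw = 4 − raw):
  item 2: 4 − 2 = 2
  item 9: 4 − 4 = 0
Completed scored items (11 of 12): 0, 2, 2, 3, 2, 0, 0, 0, 1, 2, 1; sum = 13.
Person mean = 13 / 11 ≈ 1.1818
Prorated total = (13 / 11) × 12 = 14.18 (to 2 dp)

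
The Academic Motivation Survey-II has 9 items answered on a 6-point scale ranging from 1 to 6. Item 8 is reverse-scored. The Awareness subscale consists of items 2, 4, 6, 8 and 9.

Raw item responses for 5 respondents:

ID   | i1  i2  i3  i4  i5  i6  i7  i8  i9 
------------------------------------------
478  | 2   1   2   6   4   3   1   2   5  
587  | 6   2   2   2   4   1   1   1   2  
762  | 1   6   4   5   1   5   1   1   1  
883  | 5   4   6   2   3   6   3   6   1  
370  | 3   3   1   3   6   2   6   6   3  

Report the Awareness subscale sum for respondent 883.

Respondent 883 raw: 5, 4, 6, 2, 3, 6, 3, 6, 1.
Awareness items: 2, 4, 6, 8, 9.
Reverse-coded (reversed = (1+6) − raw = 7 − raw):
  item 2: 4
  item 4: 2
  item 6: 6
  item 8: 7 − 6 = 1
  item 9: 1
Sum = 4 + 2 + 6 + 1 + 1 = 14

14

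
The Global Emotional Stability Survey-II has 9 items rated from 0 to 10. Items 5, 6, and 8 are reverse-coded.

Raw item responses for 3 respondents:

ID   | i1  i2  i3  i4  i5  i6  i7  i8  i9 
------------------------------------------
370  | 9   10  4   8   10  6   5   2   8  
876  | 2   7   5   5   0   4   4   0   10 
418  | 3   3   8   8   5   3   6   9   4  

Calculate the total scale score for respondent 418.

45

Respondent 418 raw: 3, 3, 8, 8, 5, 3, 6, 9, 4.
Reverse-coded (reverse-coded value = 10 − response):
  item 1: 3
  item 2: 3
  item 3: 8
  item 4: 8
  item 5: 10 − 5 = 5
  item 6: 10 − 3 = 7
  item 7: 6
  item 8: 10 − 9 = 1
  item 9: 4
Sum = 3 + 3 + 8 + 8 + 5 + 7 + 6 + 1 + 4 = 45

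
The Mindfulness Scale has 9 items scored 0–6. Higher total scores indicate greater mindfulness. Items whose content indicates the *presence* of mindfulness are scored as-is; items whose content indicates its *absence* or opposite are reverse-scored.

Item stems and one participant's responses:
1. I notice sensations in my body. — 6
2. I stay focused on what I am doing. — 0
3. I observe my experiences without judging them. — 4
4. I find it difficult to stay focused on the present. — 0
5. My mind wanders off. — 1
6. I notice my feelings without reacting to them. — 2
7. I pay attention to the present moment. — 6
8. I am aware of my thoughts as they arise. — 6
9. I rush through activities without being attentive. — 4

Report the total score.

37

Items 4, 5, 9 describe the absence/opposite of mindfulness → reverse-score.
reversed = (0+6) − raw = 6 − raw.
  item 1: 6
  item 2: 0
  item 3: 4
  item 4: 6 − 0 = 6
  item 5: 6 − 1 = 5
  item 6: 2
  item 7: 6
  item 8: 6
  item 9: 6 − 4 = 2
Total = 6 + 0 + 4 + 6 + 5 + 2 + 6 + 6 + 2 = 37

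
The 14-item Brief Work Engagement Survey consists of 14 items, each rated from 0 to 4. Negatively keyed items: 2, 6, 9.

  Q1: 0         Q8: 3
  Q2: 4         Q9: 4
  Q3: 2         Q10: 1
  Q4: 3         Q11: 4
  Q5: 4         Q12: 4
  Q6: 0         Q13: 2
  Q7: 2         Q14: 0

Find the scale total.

29

Negatively keyed items use 4 − raw:
  item 2: 4 − 4 = 0
  item 6: 4 − 0 = 4
  item 9: 4 − 4 = 0
Scored items: 0, 0, 2, 3, 4, 4, 2, 3, 0, 1, 4, 4, 2, 0
Total = 0 + 0 + 2 + 3 + 4 + 4 + 2 + 3 + 0 + 1 + 4 + 4 + 2 + 0 = 29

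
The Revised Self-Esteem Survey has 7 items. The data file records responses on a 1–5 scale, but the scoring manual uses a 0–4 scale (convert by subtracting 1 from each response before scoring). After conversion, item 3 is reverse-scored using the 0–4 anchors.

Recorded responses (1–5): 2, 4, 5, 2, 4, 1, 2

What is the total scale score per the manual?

Convert to 0–4: 1, 3, 4, 1, 3, 0, 1
Reverse-coded (reverse-coded value = 4 − response):
  item 3: 4 − 4 = 0
Scored: 1, 3, 0, 1, 3, 0, 1
Total = 9

9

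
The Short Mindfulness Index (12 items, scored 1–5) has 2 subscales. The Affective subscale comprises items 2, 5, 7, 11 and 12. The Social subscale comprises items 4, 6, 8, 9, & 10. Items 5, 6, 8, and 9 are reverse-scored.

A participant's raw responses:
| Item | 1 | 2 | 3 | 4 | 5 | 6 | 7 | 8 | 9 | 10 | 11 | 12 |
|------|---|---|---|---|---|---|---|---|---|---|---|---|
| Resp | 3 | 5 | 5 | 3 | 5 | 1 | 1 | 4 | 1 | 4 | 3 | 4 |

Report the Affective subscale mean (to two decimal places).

2.80

Affective items: 2, 5, 7, 11, 12.
Of these, item 5 is reverse-scored; reverse-coded value = 6 − response.
  item 2: 5
  item 5: 6 − 5 = 1
  item 7: 1
  item 11: 3
  item 12: 4
Sum = 5 + 1 + 1 + 3 + 4 = 14
Mean = 14 / 5 = 2.80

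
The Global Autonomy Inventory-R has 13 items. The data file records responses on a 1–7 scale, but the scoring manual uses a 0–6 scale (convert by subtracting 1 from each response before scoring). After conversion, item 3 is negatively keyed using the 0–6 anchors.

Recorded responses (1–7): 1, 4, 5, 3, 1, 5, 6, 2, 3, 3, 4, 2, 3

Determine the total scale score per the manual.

Convert to 0–6: 0, 3, 4, 2, 0, 4, 5, 1, 2, 2, 3, 1, 2
Reverse-coded (reversed = (0+6) − raw = 6 − raw):
  item 3: 6 − 4 = 2
Scored: 0, 3, 2, 2, 0, 4, 5, 1, 2, 2, 3, 1, 2
Total = 27

27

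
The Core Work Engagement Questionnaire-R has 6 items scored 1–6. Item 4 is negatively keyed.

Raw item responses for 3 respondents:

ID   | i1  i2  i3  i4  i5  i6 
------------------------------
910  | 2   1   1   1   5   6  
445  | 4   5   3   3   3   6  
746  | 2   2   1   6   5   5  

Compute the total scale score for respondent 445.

25

Respondent 445 raw: 4, 5, 3, 3, 3, 6.
Reverse-coded (on a 1–6 scale, reversed = 7 − raw):
  item 1: 4
  item 2: 5
  item 3: 3
  item 4: 7 − 3 = 4
  item 5: 3
  item 6: 6
Sum = 4 + 5 + 3 + 4 + 3 + 6 = 25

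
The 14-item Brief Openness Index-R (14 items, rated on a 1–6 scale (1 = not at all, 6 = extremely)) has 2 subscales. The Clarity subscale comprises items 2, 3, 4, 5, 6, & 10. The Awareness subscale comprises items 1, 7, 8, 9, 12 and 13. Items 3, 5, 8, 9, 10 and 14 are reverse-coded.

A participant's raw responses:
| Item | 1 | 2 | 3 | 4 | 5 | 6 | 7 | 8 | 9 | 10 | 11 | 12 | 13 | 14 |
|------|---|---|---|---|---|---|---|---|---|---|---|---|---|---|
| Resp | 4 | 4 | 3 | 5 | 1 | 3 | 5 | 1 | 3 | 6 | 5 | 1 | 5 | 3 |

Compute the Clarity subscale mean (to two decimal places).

3.83

Clarity items: 2, 3, 4, 5, 6, 10.
Of these, items 3, 5, and 10 are reverse-coded; reverse-coded value = 7 − response.
  item 2: 4
  item 3: 7 − 3 = 4
  item 4: 5
  item 5: 7 − 1 = 6
  item 6: 3
  item 10: 7 − 6 = 1
Sum = 4 + 4 + 5 + 6 + 3 + 1 = 23
Mean = 23 / 6 = 3.83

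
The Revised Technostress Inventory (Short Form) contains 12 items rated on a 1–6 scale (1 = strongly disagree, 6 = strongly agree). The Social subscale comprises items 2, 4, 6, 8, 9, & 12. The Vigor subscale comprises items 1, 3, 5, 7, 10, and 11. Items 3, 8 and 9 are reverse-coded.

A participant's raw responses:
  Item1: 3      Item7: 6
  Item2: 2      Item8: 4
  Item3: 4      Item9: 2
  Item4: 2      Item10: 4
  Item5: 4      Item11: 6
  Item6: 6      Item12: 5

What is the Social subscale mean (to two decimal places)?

Social items: 2, 4, 6, 8, 9, 12.
Of these, items 8 & 9 are reverse-coded; reversed = (1+6) − raw = 7 − raw.
  item 2: 2
  item 4: 2
  item 6: 6
  item 8: 7 − 4 = 3
  item 9: 7 − 2 = 5
  item 12: 5
Sum = 2 + 2 + 6 + 3 + 5 + 5 = 23
Mean = 23 / 6 = 3.83

3.83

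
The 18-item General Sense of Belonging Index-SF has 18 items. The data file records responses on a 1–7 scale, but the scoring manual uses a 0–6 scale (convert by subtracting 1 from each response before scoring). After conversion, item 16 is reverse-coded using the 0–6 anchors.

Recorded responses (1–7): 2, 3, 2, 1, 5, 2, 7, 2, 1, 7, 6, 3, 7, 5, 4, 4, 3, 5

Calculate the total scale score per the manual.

51

Convert to 0–6: 1, 2, 1, 0, 4, 1, 6, 1, 0, 6, 5, 2, 6, 4, 3, 3, 2, 4
Reverse-coded (reversed = (0+6) − raw = 6 − raw):
  item 16: 6 − 3 = 3
Scored: 1, 2, 1, 0, 4, 1, 6, 1, 0, 6, 5, 2, 6, 4, 3, 3, 2, 4
Total = 51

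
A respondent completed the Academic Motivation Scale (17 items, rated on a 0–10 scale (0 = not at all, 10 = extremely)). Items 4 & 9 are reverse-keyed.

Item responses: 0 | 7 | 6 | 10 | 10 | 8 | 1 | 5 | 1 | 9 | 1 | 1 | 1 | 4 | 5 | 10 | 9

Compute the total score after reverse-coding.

Reverse-coded items (reverse-coded value = 10 − response):
  item 4: 10 − 10 = 0
  item 9: 10 − 1 = 9
Scored items: 0, 7, 6, 0, 10, 8, 1, 5, 9, 9, 1, 1, 1, 4, 5, 10, 9
Total = 0 + 7 + 6 + 0 + 10 + 8 + 1 + 5 + 9 + 9 + 1 + 1 + 1 + 4 + 5 + 10 + 9 = 86

86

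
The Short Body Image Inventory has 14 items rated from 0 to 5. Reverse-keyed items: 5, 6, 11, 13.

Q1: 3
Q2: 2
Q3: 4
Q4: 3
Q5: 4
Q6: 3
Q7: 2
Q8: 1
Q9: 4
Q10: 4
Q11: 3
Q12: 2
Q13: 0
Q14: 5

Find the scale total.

Reverse-keyed items use 5 − raw:
  item 5: 5 − 4 = 1
  item 6: 5 − 3 = 2
  item 11: 5 − 3 = 2
  item 13: 5 − 0 = 5
After reverse-coding: 3, 2, 4, 3, 1, 2, 2, 1, 4, 4, 2, 2, 5, 5
Total = 3 + 2 + 4 + 3 + 1 + 2 + 2 + 1 + 4 + 4 + 2 + 2 + 5 + 5 = 40

40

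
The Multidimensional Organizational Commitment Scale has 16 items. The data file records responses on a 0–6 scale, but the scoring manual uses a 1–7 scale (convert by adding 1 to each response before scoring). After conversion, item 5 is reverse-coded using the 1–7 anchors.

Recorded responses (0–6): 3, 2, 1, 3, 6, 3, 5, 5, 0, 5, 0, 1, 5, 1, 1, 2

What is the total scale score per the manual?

Convert to 1–7: 4, 3, 2, 4, 7, 4, 6, 6, 1, 6, 1, 2, 6, 2, 2, 3
Reverse-coded (reversed = (1+7) − raw = 8 − raw):
  item 5: 8 − 7 = 1
Scored: 4, 3, 2, 4, 1, 4, 6, 6, 1, 6, 1, 2, 6, 2, 2, 3
Total = 53

53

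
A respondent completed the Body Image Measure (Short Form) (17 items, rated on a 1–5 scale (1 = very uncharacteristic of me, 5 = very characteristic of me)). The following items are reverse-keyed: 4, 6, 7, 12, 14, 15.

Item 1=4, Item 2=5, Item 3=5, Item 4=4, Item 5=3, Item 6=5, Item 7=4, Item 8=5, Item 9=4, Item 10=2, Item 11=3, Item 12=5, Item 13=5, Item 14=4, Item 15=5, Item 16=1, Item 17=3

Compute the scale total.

49

Apply reverse scoring (reversed = (1+5) − raw = 6 − raw):
  item 4: 6 − 4 = 2
  item 6: 6 − 5 = 1
  item 7: 6 − 4 = 2
  item 12: 6 − 5 = 1
  item 14: 6 − 4 = 2
  item 15: 6 − 5 = 1
Scored items: 4, 5, 5, 2, 3, 1, 2, 5, 4, 2, 3, 1, 5, 2, 1, 1, 3
Total = 4 + 5 + 5 + 2 + 3 + 1 + 2 + 5 + 4 + 2 + 3 + 1 + 5 + 2 + 1 + 1 + 3 = 49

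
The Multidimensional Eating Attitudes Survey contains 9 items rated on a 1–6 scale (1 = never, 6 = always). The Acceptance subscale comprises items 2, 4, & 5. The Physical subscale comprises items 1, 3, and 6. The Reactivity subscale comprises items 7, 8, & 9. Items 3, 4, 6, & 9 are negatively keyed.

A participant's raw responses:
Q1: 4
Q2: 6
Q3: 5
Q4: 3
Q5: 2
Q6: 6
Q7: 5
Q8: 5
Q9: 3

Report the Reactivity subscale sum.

Reactivity items: 7, 8, 9.
Of these, item 9 is negatively keyed; on a 1–6 scale, reversed = 7 − raw.
  item 7: 5
  item 8: 5
  item 9: 7 − 3 = 4
Sum = 5 + 5 + 4 = 14

14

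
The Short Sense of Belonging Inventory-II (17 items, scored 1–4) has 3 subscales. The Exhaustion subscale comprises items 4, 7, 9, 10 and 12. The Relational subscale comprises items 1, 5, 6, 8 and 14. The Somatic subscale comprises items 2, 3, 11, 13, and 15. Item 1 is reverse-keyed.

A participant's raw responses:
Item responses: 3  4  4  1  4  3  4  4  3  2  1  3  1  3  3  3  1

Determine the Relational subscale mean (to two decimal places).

Relational items: 1, 5, 6, 8, 14.
Of these, item 1 is reverse-keyed; reverse-coded value = 5 − response.
  item 1: 5 − 3 = 2
  item 5: 4
  item 6: 3
  item 8: 4
  item 14: 3
Sum = 2 + 4 + 3 + 4 + 3 = 16
Mean = 16 / 5 = 3.20

3.20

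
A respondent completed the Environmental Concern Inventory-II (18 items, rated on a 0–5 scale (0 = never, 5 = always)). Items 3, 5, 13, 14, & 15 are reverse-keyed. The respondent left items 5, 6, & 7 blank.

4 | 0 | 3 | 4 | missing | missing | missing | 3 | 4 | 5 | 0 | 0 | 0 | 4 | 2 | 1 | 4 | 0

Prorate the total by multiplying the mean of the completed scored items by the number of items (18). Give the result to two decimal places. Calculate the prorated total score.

Reverse-coded (reversed = (0+5) − raw = 5 − raw):
  item 3: 5 − 3 = 2
  item 13: 5 − 0 = 5
  item 14: 5 − 4 = 1
  item 15: 5 − 2 = 3
Completed scored items (15 of 18): 4, 0, 2, 4, 3, 4, 5, 0, 0, 5, 1, 3, 1, 4, 0; sum = 36.
Person mean = 36 / 15 ≈ 2.4000
Prorated total = (36 / 15) × 18 = 43.20 (to 2 dp)

43.20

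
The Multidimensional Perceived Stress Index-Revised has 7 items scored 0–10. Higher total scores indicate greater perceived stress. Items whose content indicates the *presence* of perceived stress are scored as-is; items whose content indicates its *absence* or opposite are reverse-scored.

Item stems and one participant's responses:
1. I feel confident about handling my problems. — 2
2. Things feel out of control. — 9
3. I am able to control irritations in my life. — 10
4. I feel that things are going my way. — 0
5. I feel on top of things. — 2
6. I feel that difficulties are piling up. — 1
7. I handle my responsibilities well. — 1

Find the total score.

45

Items 1, 3, 4, 5, 7 describe the absence/opposite of perceived stress → reverse-score.
on a 0–10 scale, reversed = 10 − raw.
  item 1: 10 − 2 = 8
  item 2: 9
  item 3: 10 − 10 = 0
  item 4: 10 − 0 = 10
  item 5: 10 − 2 = 8
  item 6: 1
  item 7: 10 − 1 = 9
Total = 8 + 9 + 0 + 10 + 8 + 1 + 9 = 45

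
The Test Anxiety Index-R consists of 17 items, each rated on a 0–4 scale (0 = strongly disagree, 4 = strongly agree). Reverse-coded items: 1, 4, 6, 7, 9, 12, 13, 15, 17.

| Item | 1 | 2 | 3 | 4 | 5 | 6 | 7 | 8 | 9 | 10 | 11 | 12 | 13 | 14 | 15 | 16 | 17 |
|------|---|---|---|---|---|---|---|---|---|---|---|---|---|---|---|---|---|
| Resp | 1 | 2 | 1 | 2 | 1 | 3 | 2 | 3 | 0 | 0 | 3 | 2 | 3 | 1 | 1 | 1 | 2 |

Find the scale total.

32

Reverse-coded items use 4 − raw:
  item 1: 4 − 1 = 3
  item 4: 4 − 2 = 2
  item 6: 4 − 3 = 1
  item 7: 4 − 2 = 2
  item 9: 4 − 0 = 4
  item 12: 4 − 2 = 2
  item 13: 4 − 3 = 1
  item 15: 4 − 1 = 3
  item 17: 4 − 2 = 2
After reverse-coding: 3, 2, 1, 2, 1, 1, 2, 3, 4, 0, 3, 2, 1, 1, 3, 1, 2
Total = 3 + 2 + 1 + 2 + 1 + 1 + 2 + 3 + 4 + 0 + 3 + 2 + 1 + 1 + 3 + 1 + 2 = 32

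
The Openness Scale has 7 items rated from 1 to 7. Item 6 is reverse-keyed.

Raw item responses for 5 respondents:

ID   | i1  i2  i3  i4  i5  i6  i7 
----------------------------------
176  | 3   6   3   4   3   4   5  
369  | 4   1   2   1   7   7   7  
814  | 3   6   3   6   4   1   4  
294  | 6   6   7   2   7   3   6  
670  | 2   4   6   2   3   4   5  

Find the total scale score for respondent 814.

Respondent 814 raw: 3, 6, 3, 6, 4, 1, 4.
Reverse-coded (on a 1–7 scale, reversed = 8 − raw):
  item 1: 3
  item 2: 6
  item 3: 3
  item 4: 6
  item 5: 4
  item 6: 8 − 1 = 7
  item 7: 4
Sum = 3 + 6 + 3 + 6 + 4 + 7 + 4 = 33

33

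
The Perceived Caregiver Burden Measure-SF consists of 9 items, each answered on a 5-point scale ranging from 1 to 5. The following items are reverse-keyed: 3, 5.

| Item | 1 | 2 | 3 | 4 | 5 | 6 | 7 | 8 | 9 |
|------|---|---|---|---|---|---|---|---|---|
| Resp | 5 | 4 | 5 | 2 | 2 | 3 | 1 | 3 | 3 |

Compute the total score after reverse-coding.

Apply reverse scoring (reversed = (1+5) − raw = 6 − raw):
  item 3: 6 − 5 = 1
  item 5: 6 − 2 = 4
Scored responses: 5, 4, 1, 2, 4, 3, 1, 3, 3
Total = 5 + 4 + 1 + 2 + 4 + 3 + 1 + 3 + 3 = 26

26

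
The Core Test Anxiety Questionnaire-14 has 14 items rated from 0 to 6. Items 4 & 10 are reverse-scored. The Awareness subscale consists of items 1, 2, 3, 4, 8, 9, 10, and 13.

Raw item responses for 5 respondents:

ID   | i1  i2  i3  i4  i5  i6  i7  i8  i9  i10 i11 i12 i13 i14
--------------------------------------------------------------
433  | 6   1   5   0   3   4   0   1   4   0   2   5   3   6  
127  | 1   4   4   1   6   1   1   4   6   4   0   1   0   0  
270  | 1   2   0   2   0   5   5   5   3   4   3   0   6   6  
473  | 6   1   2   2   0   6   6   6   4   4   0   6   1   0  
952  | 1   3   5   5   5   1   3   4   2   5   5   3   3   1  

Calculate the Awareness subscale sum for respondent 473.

26

Respondent 473 raw: 6, 1, 2, 2, 0, 6, 6, 6, 4, 4, 0, 6, 1, 0.
Awareness items: 1, 2, 3, 4, 8, 9, 10, 13.
Reverse-coded (on a 0–6 scale, reversed = 6 − raw):
  item 1: 6
  item 2: 1
  item 3: 2
  item 4: 6 − 2 = 4
  item 8: 6
  item 9: 4
  item 10: 6 − 4 = 2
  item 13: 1
Sum = 6 + 1 + 2 + 4 + 6 + 4 + 2 + 1 = 26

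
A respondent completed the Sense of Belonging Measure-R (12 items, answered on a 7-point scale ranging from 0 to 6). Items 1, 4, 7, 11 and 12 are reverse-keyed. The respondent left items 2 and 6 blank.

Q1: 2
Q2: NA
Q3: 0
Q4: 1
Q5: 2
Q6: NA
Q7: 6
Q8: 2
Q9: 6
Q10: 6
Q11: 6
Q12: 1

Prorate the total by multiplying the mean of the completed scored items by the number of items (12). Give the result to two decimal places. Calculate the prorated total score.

Reverse-coded (on a 0–6 scale, reversed = 6 − raw):
  item 1: 6 − 2 = 4
  item 4: 6 − 1 = 5
  item 7: 6 − 6 = 0
  item 11: 6 − 6 = 0
  item 12: 6 − 1 = 5
Completed scored items (10 of 12): 4, 0, 5, 2, 0, 2, 6, 6, 0, 5; sum = 30.
Person mean = 30 / 10 ≈ 3.0000
Prorated total = (30 / 10) × 12 = 36.00 (to 2 dp)

36.00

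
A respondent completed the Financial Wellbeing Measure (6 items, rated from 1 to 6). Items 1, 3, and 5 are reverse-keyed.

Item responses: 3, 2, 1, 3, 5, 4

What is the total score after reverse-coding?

Reversing items 1, 3 and 5 with 7 − raw:
Total = (7−3) + 2 + (7−1) + 3 + (7−5) + 4
      = 4 + 2 + 6 + 3 + 2 + 4 = 21

21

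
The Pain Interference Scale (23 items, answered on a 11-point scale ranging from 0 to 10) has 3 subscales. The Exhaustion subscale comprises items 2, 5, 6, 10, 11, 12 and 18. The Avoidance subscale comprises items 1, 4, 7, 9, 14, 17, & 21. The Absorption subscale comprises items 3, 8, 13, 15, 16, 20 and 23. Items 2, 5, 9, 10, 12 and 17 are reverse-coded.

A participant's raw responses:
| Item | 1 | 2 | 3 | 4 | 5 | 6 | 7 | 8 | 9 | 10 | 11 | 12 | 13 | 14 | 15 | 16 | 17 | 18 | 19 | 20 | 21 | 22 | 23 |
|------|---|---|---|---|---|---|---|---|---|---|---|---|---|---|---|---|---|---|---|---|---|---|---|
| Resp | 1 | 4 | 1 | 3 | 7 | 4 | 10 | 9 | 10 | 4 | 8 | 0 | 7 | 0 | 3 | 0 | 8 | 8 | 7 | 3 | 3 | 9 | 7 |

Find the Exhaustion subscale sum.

45

Exhaustion items: 2, 5, 6, 10, 11, 12, 18.
Of these, items 2, 5, 10, and 12 are reverse-coded; on a 0–10 scale, reversed = 10 − raw.
  item 2: 10 − 4 = 6
  item 5: 10 − 7 = 3
  item 6: 4
  item 10: 10 − 4 = 6
  item 11: 8
  item 12: 10 − 0 = 10
  item 18: 8
Sum = 6 + 3 + 4 + 6 + 8 + 10 + 8 = 45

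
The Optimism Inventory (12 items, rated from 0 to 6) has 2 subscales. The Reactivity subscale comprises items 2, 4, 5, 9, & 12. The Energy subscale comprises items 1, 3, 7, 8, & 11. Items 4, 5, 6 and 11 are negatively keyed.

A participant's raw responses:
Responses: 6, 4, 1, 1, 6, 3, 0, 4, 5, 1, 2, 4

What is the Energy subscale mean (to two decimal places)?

3.00

Energy items: 1, 3, 7, 8, 11.
Of these, item 11 is negatively keyed; on a 0–6 scale, reversed = 6 − raw.
  item 1: 6
  item 3: 1
  item 7: 0
  item 8: 4
  item 11: 6 − 2 = 4
Sum = 6 + 1 + 0 + 4 + 4 = 15
Mean = 15 / 5 = 3.00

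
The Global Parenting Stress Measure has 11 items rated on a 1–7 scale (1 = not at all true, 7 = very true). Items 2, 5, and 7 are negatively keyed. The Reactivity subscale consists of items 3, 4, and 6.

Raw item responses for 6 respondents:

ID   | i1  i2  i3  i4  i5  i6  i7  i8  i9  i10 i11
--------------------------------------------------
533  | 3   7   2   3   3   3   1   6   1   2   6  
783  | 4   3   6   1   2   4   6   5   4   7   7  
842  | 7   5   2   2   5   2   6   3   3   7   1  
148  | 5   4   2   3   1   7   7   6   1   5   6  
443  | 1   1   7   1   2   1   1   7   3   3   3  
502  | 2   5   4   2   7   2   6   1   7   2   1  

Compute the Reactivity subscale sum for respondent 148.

12

Respondent 148 raw: 5, 4, 2, 3, 1, 7, 7, 6, 1, 5, 6.
Reactivity items: 3, 4, 6.
Reverse-coded (on a 1–7 scale, reversed = 8 − raw):
  item 3: 2
  item 4: 3
  item 6: 7
Sum = 2 + 3 + 7 = 12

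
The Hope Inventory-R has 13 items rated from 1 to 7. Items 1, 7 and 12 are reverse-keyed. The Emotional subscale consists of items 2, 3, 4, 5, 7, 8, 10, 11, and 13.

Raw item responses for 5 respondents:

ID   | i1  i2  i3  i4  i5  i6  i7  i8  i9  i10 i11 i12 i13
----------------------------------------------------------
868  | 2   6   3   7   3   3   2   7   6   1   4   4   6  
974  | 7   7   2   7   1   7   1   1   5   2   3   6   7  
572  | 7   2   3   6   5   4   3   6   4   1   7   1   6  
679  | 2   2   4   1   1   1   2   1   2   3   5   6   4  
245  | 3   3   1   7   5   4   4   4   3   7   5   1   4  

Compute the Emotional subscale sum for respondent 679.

27

Respondent 679 raw: 2, 2, 4, 1, 1, 1, 2, 1, 2, 3, 5, 6, 4.
Emotional items: 2, 3, 4, 5, 7, 8, 10, 11, 13.
Reverse-coded (reversed = (1+7) − raw = 8 − raw):
  item 2: 2
  item 3: 4
  item 4: 1
  item 5: 1
  item 7: 8 − 2 = 6
  item 8: 1
  item 10: 3
  item 11: 5
  item 13: 4
Sum = 2 + 4 + 1 + 1 + 6 + 1 + 3 + 5 + 4 = 27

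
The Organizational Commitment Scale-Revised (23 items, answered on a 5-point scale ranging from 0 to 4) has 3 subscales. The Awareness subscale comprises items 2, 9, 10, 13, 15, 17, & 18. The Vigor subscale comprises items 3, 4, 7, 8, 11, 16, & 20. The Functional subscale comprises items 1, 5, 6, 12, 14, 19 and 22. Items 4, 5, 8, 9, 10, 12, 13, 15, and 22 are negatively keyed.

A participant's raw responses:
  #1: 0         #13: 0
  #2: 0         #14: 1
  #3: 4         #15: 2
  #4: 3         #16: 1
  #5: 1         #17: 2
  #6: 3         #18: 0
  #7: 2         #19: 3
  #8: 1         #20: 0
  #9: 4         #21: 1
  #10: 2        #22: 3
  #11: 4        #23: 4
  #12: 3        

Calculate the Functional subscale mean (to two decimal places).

1.71

Functional items: 1, 5, 6, 12, 14, 19, 22.
Of these, items 5, 12 and 22 are negatively keyed; reverse-coded value = 4 − response.
  item 1: 0
  item 5: 4 − 1 = 3
  item 6: 3
  item 12: 4 − 3 = 1
  item 14: 1
  item 19: 3
  item 22: 4 − 3 = 1
Sum = 0 + 3 + 3 + 1 + 1 + 3 + 1 = 12
Mean = 12 / 7 = 1.71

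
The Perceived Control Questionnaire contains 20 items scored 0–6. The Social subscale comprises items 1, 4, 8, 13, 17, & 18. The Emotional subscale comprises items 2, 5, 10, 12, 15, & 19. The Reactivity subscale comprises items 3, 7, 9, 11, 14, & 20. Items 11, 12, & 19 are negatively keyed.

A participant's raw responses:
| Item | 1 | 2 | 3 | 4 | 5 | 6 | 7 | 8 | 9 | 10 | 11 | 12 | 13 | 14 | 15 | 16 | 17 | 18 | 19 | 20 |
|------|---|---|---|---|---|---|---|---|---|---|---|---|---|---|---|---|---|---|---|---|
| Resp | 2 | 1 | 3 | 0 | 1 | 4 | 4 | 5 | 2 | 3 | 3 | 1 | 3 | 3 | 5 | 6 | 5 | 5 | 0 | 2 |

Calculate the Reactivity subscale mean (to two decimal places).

Reactivity items: 3, 7, 9, 11, 14, 20.
Of these, item 11 is negatively keyed; on a 0–6 scale, reversed = 6 − raw.
  item 3: 3
  item 7: 4
  item 9: 2
  item 11: 6 − 3 = 3
  item 14: 3
  item 20: 2
Sum = 3 + 4 + 2 + 3 + 3 + 2 = 17
Mean = 17 / 6 = 2.83

2.83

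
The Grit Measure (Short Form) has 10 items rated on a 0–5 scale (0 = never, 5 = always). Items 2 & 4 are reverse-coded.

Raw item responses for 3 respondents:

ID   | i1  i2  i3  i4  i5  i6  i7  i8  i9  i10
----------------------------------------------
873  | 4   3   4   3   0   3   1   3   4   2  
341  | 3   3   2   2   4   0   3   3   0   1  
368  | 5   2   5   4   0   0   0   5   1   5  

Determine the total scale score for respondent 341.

Respondent 341 raw: 3, 3, 2, 2, 4, 0, 3, 3, 0, 1.
Reverse-coded (on a 0–5 scale, reversed = 5 − raw):
  item 1: 3
  item 2: 5 − 3 = 2
  item 3: 2
  item 4: 5 − 2 = 3
  item 5: 4
  item 6: 0
  item 7: 3
  item 8: 3
  item 9: 0
  item 10: 1
Sum = 3 + 2 + 2 + 3 + 4 + 0 + 3 + 3 + 0 + 1 = 21

21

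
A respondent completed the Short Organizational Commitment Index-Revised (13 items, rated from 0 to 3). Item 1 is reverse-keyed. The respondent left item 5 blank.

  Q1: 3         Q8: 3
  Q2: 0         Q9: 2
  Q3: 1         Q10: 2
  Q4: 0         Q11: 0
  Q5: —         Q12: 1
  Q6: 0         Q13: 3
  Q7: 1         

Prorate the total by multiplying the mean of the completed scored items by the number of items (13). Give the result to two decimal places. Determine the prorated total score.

14.08

Reverse-coded (reverse-coded value = 3 − response):
  item 1: 3 − 3 = 0
Completed scored items (12 of 13): 0, 0, 1, 0, 0, 1, 3, 2, 2, 0, 1, 3; sum = 13.
Person mean = 13 / 12 ≈ 1.0833
Prorated total = (13 / 12) × 13 = 14.08 (to 2 dp)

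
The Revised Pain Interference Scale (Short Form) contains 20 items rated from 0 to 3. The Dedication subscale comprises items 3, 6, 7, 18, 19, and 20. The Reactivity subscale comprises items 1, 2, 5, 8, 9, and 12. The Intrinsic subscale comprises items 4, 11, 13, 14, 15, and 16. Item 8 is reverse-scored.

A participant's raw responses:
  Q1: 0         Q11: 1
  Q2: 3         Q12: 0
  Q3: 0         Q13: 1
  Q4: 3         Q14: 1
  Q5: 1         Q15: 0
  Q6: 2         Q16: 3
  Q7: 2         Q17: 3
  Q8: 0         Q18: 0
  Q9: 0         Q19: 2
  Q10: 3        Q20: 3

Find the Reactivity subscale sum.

7

Reactivity items: 1, 2, 5, 8, 9, 12.
Of these, item 8 is reverse-scored; reverse-coded value = 3 − response.
  item 1: 0
  item 2: 3
  item 5: 1
  item 8: 3 − 0 = 3
  item 9: 0
  item 12: 0
Sum = 0 + 3 + 1 + 3 + 0 + 0 = 7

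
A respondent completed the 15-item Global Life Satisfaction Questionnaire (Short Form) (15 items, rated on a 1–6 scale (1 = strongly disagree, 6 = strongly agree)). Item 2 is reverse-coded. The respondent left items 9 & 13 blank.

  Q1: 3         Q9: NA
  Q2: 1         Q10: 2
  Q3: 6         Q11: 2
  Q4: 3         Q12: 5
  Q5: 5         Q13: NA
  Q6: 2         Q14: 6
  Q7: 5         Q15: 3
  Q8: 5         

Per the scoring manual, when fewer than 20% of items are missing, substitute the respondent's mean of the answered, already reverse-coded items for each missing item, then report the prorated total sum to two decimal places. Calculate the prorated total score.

61.15

Reverse-coded (reverse-coded value = 7 − response):
  item 2: 7 − 1 = 6
Completed scored items (13 of 15): 3, 6, 6, 3, 5, 2, 5, 5, 2, 2, 5, 6, 3; sum = 53.
Person mean = 53 / 13 ≈ 4.0769
Prorated total = (53 / 13) × 15 = 61.15 (to 2 dp)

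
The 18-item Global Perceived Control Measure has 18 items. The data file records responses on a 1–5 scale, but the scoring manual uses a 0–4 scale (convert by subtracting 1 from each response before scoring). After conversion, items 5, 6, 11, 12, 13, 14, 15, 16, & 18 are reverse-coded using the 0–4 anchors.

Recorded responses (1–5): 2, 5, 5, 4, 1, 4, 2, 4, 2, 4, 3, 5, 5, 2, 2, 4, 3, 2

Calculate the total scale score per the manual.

39

Convert to 0–4: 1, 4, 4, 3, 0, 3, 1, 3, 1, 3, 2, 4, 4, 1, 1, 3, 2, 1
Reverse-coded (reversed = (0+4) − raw = 4 − raw):
  item 5: 4 − 0 = 4
  item 6: 4 − 3 = 1
  item 11: 4 − 2 = 2
  item 12: 4 − 4 = 0
  item 13: 4 − 4 = 0
  item 14: 4 − 1 = 3
  item 15: 4 − 1 = 3
  item 16: 4 − 3 = 1
  item 18: 4 − 1 = 3
Scored: 1, 4, 4, 3, 4, 1, 1, 3, 1, 3, 2, 0, 0, 3, 3, 1, 2, 3
Total = 39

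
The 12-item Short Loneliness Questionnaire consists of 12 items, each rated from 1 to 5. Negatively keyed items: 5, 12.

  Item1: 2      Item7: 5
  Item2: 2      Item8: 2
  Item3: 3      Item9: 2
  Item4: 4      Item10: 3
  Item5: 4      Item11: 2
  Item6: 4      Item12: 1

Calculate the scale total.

Negatively keyed items use 6 − raw:
  item 5: 6 − 4 = 2
  item 12: 6 − 1 = 5
Scored responses: 2, 2, 3, 4, 2, 4, 5, 2, 2, 3, 2, 5
Total = 2 + 2 + 3 + 4 + 2 + 4 + 5 + 2 + 2 + 3 + 2 + 5 = 36

36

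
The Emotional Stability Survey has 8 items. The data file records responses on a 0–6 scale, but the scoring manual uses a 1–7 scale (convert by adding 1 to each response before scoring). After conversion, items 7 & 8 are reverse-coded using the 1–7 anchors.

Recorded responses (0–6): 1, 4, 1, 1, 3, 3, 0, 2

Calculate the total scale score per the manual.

Convert to 1–7: 2, 5, 2, 2, 4, 4, 1, 3
Reverse-coded (reversed = (1+7) − raw = 8 − raw):
  item 7: 8 − 1 = 7
  item 8: 8 − 3 = 5
Scored: 2, 5, 2, 2, 4, 4, 7, 5
Total = 31

31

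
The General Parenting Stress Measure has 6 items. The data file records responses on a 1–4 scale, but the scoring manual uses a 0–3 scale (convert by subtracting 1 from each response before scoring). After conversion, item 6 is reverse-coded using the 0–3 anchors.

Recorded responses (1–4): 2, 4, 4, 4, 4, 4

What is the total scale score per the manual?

Convert to 0–3: 1, 3, 3, 3, 3, 3
Reverse-coded (on a 0–3 scale, reversed = 3 − raw):
  item 6: 3 − 3 = 0
Scored: 1, 3, 3, 3, 3, 0
Total = 13

13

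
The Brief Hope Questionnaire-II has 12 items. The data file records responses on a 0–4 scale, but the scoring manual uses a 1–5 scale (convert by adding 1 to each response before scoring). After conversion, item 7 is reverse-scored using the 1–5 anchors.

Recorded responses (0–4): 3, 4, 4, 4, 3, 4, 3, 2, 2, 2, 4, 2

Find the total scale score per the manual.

Convert to 1–5: 4, 5, 5, 5, 4, 5, 4, 3, 3, 3, 5, 3
Reverse-coded (reverse-coded value = 6 − response):
  item 7: 6 − 4 = 2
Scored: 4, 5, 5, 5, 4, 5, 2, 3, 3, 3, 5, 3
Total = 47

47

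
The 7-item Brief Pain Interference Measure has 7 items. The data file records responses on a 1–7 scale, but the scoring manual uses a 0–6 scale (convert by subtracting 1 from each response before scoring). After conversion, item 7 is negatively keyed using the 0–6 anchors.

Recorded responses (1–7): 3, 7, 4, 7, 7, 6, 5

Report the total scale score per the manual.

Convert to 0–6: 2, 6, 3, 6, 6, 5, 4
Reverse-coded (on a 0–6 scale, reversed = 6 − raw):
  item 7: 6 − 4 = 2
Scored: 2, 6, 3, 6, 6, 5, 2
Total = 30

30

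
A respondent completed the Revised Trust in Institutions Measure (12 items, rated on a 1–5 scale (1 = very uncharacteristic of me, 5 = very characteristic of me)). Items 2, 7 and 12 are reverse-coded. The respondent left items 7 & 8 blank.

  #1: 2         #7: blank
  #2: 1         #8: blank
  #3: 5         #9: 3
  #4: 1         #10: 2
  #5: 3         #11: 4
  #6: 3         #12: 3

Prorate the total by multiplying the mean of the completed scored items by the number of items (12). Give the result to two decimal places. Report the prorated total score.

37.20

Reverse-coded (reversed = (1+5) − raw = 6 − raw):
  item 2: 6 − 1 = 5
  item 12: 6 − 3 = 3
Completed scored items (10 of 12): 2, 5, 5, 1, 3, 3, 3, 2, 4, 3; sum = 31.
Person mean = 31 / 10 ≈ 3.1000
Prorated total = (31 / 10) × 12 = 37.20 (to 2 dp)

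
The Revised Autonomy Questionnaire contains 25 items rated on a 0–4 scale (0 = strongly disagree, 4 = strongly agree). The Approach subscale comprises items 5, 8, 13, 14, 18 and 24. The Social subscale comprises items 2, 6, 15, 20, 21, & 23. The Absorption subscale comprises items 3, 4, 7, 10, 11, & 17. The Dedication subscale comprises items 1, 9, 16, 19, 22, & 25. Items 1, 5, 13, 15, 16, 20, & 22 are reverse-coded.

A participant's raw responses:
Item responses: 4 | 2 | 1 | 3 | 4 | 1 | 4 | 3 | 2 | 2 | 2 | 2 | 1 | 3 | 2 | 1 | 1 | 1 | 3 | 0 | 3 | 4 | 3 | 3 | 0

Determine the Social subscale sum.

Social items: 2, 6, 15, 20, 21, 23.
Of these, items 15 & 20 are reverse-coded; reverse-coded value = 4 − response.
  item 2: 2
  item 6: 1
  item 15: 4 − 2 = 2
  item 20: 4 − 0 = 4
  item 21: 3
  item 23: 3
Sum = 2 + 1 + 2 + 4 + 3 + 3 = 15

15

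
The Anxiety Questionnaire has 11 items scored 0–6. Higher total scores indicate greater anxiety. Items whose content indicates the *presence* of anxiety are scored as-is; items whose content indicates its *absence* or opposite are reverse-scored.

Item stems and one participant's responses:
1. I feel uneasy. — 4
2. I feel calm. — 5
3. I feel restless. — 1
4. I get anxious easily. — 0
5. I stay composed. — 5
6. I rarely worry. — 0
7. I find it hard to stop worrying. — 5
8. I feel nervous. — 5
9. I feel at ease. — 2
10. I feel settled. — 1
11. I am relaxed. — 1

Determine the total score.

37

Items 2, 5, 6, 9, 10, 11 describe the absence/opposite of anxiety → reverse-score.
reversed = (0+6) − raw = 6 − raw.
  item 1: 4
  item 2: 6 − 5 = 1
  item 3: 1
  item 4: 0
  item 5: 6 − 5 = 1
  item 6: 6 − 0 = 6
  item 7: 5
  item 8: 5
  item 9: 6 − 2 = 4
  item 10: 6 − 1 = 5
  item 11: 6 − 1 = 5
Total = 4 + 1 + 1 + 0 + 1 + 6 + 5 + 5 + 4 + 5 + 5 = 37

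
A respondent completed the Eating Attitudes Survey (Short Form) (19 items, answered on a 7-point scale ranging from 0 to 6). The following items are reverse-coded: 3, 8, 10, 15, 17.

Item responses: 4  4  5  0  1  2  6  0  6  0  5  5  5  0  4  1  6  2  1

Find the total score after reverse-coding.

57

Raw sum = 57. Reverse-coded items: 3, 8, 10, 15, 17; their raw sum = 15.
Each reversal replaces raw with 6 − raw, changing the total by 6 − 2·raw per item.
Total = 57 + 5·6 − 2·15 = 57 + 30 − 30 = 57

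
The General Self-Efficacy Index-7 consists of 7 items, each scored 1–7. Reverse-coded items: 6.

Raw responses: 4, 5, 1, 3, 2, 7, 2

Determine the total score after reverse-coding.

18

Reversing item 6 with 8 − raw:
Total = 4 + 5 + 1 + 3 + 2 + (8−7) + 2
      = 4 + 5 + 1 + 3 + 2 + 1 + 2 = 18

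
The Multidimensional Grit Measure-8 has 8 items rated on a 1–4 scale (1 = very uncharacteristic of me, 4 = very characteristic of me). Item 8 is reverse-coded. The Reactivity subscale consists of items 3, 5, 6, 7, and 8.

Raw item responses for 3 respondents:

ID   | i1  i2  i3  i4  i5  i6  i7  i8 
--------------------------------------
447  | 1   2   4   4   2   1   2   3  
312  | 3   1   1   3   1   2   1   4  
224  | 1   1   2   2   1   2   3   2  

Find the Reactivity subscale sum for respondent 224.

Respondent 224 raw: 1, 1, 2, 2, 1, 2, 3, 2.
Reactivity items: 3, 5, 6, 7, 8.
Reverse-coded (reverse-coded value = 5 − response):
  item 3: 2
  item 5: 1
  item 6: 2
  item 7: 3
  item 8: 5 − 2 = 3
Sum = 2 + 1 + 2 + 3 + 3 = 11

11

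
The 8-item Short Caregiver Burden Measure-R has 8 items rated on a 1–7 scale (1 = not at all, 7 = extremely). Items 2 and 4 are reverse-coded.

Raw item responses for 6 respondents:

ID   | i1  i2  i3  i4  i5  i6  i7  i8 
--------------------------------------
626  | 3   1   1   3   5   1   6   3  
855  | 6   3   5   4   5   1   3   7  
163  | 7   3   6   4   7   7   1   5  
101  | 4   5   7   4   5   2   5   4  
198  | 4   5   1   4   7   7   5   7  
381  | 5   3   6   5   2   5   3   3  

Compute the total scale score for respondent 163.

Respondent 163 raw: 7, 3, 6, 4, 7, 7, 1, 5.
Reverse-coded (reverse-coded value = 8 − response):
  item 1: 7
  item 2: 8 − 3 = 5
  item 3: 6
  item 4: 8 − 4 = 4
  item 5: 7
  item 6: 7
  item 7: 1
  item 8: 5
Sum = 7 + 5 + 6 + 4 + 7 + 7 + 1 + 5 = 42

42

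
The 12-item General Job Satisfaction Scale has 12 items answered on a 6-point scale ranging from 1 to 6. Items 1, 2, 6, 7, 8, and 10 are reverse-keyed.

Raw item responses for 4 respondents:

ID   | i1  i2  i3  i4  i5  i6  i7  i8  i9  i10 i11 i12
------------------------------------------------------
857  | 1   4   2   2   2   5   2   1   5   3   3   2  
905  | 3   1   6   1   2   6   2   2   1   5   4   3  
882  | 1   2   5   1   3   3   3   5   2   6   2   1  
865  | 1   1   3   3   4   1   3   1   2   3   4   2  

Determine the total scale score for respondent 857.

42

Respondent 857 raw: 1, 4, 2, 2, 2, 5, 2, 1, 5, 3, 3, 2.
Reverse-coded (reversed = (1+6) − raw = 7 − raw):
  item 1: 7 − 1 = 6
  item 2: 7 − 4 = 3
  item 3: 2
  item 4: 2
  item 5: 2
  item 6: 7 − 5 = 2
  item 7: 7 − 2 = 5
  item 8: 7 − 1 = 6
  item 9: 5
  item 10: 7 − 3 = 4
  item 11: 3
  item 12: 2
Sum = 6 + 3 + 2 + 2 + 2 + 2 + 5 + 6 + 5 + 4 + 3 + 2 = 42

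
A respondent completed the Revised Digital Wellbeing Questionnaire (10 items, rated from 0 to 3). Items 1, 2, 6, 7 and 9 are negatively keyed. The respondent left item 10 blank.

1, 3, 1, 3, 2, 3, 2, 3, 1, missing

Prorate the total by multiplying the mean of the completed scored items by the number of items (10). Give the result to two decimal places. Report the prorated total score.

15.56

Reverse-coded (on a 0–3 scale, reversed = 3 − raw):
  item 1: 3 − 1 = 2
  item 2: 3 − 3 = 0
  item 6: 3 − 3 = 0
  item 7: 3 − 2 = 1
  item 9: 3 − 1 = 2
Completed scored items (9 of 10): 2, 0, 1, 3, 2, 0, 1, 3, 2; sum = 14.
Person mean = 14 / 9 ≈ 1.5556
Prorated total = (14 / 9) × 10 = 15.56 (to 2 dp)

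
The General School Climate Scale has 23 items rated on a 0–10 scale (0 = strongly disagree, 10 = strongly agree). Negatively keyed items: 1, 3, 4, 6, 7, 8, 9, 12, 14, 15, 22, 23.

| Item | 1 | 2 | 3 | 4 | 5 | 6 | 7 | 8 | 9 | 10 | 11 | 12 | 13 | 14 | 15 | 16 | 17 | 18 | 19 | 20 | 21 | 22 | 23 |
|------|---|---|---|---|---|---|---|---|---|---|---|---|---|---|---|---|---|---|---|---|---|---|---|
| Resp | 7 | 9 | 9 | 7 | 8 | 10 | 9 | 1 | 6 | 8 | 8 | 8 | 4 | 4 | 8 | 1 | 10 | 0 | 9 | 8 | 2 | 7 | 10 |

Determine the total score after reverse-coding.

101

Reverse-coded items (reverse-coded value = 10 − response):
  item 1: 10 − 7 = 3
  item 3: 10 − 9 = 1
  item 4: 10 − 7 = 3
  item 6: 10 − 10 = 0
  item 7: 10 − 9 = 1
  item 8: 10 − 1 = 9
  item 9: 10 − 6 = 4
  item 12: 10 − 8 = 2
  item 14: 10 − 4 = 6
  item 15: 10 − 8 = 2
  item 22: 10 − 7 = 3
  item 23: 10 − 10 = 0
After reverse-coding: 3, 9, 1, 3, 8, 0, 1, 9, 4, 8, 8, 2, 4, 6, 2, 1, 10, 0, 9, 8, 2, 3, 0
Total = 3 + 9 + 1 + 3 + 8 + 0 + 1 + 9 + 4 + 8 + 8 + 2 + 4 + 6 + 2 + 1 + 10 + 0 + 9 + 8 + 2 + 3 + 0 = 101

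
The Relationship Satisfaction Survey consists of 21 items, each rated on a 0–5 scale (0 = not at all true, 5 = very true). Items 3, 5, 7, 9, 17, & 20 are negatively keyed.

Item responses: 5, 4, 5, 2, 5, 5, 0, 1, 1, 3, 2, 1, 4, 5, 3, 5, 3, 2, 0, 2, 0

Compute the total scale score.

Negatively keyed items use 5 − raw:
  item 3: 5 − 5 = 0
  item 5: 5 − 5 = 0
  item 7: 5 − 0 = 5
  item 9: 5 − 1 = 4
  item 17: 5 − 3 = 2
  item 20: 5 − 2 = 3
Scored items: 5, 4, 0, 2, 0, 5, 5, 1, 4, 3, 2, 1, 4, 5, 3, 5, 2, 2, 0, 3, 0
Total = 5 + 4 + 0 + 2 + 0 + 5 + 5 + 1 + 4 + 3 + 2 + 1 + 4 + 5 + 3 + 5 + 2 + 2 + 0 + 3 + 0 = 56

56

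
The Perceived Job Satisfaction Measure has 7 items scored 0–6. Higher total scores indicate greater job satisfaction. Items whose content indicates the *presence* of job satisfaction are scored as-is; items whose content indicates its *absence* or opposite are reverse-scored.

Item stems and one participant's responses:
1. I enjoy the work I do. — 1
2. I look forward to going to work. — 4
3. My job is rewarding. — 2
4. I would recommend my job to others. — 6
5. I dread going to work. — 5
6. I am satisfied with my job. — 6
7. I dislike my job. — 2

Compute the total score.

24

Items 5, 7 describe the absence/opposite of job satisfaction → reverse-score.
reverse-coded value = 6 − response.
  item 1: 1
  item 2: 4
  item 3: 2
  item 4: 6
  item 5: 6 − 5 = 1
  item 6: 6
  item 7: 6 − 2 = 4
Total = 1 + 4 + 2 + 6 + 1 + 6 + 4 = 24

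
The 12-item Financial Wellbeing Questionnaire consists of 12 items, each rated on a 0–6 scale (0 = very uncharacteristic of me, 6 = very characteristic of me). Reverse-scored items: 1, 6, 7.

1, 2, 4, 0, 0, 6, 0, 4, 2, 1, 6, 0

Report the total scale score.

Raw sum = 26. Reverse-scored items: 1, 6, 7; their raw sum = 7.
Each reversal replaces raw with 6 − raw, changing the total by 6 − 2·raw per item.
Total = 26 + 3·6 − 2·7 = 26 + 18 − 14 = 30

30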